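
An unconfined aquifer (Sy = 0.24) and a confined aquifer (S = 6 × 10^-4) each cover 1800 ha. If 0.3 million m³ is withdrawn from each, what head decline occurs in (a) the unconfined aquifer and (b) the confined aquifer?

A = 1800 ha = 1.8 × 10^7 m²
ΔV = 0.3 million m³ = 3 × 10^5 m³
Unconfined: Δh_u = ΔV/(Sy·A) = 3 × 10^5/(0.24 × 1.8 × 10^7) = 0.06944 m
Confined: Δh_c = ΔV/(S·A) = 3 × 10^5/(6 × 10^-4 × 1.8 × 10^7) = 27.78 m

Δh_u ≈ 0.0694 m; Δh_c ≈ 27.8 m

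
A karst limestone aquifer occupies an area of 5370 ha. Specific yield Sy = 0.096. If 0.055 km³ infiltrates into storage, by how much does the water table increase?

Δh ≈ 10.7 m

A = 5370 ha = 5.37 × 10^7 m²
ΔV = 0.055 km³ = 5.5 × 10^7 m³
Δh = ΔV / (Sy × A) = 5.5 × 10^7 m³ / (0.096 × 5.37 × 10^7 m²) = 10.67 m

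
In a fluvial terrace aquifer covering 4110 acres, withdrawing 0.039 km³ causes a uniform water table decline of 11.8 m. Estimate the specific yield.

A = 4110 acres = 1.663 × 10^7 m²
ΔV = 0.039 km³ = 3.9 × 10^7 m³
Sy = ΔV / (A × Δh) = 3.9 × 10^7 m³ / (1.663 × 10^7 m² × 11.8 m) = 0.1987

Sy ≈ 0.2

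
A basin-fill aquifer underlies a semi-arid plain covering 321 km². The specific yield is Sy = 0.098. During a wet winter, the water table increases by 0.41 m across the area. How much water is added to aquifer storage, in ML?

A = 321 km² = 3.21 × 10^8 m²
ΔV = Sy × A × Δh = 0.098 × 3.21 × 10^8 m² × 0.41 m = 1.29 × 10^7 m³
ΔV = 1.29 × 10^7 m³ = 12900 ML

ΔV ≈ 12900 ML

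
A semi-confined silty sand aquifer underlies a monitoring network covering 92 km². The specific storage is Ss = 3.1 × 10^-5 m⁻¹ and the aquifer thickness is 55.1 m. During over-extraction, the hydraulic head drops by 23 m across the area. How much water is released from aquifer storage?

S = Ss × b = 3.1 × 10^-5 m⁻¹ × 55.1 m = 1.708 × 10^-3
A = 92 km² = 9.2 × 10^7 m²
ΔV = S × A × Δh = 0.001708 × 9.2 × 10^7 m² × 23 m = 3.614 × 10^6 m³

ΔV ≈ 3.61 × 10^6 m³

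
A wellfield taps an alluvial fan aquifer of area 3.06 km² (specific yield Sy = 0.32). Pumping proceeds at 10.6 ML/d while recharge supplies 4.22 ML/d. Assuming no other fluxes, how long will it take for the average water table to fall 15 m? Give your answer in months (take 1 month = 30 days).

A = 3.06 km² = 3.06 × 10^6 m²
ΔV = Sy × A × Δh = 0.32 × 3.06 × 10^6 × 15 = 1.469 × 10^7 m³
Net withdrawal = 10.6 − 4.22 = 6.38 ML/d = 6380 m³/d
t = ΔV / Q = 1.469 × 10^7 m³ / 6380 m³/d = 2302 d
t = 2302 d ≈ 76.74 months

t ≈ 76.7 months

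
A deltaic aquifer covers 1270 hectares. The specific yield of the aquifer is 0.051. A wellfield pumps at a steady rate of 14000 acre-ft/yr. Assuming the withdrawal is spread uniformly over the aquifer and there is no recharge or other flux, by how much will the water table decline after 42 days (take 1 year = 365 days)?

Δh ≈ 3.07 m

A = 1270 hectares = 1.27 × 10^7 m²
Q = 14000 acre-ft/yr = 47310 m³/d
ΔV = Q × t = 47310 m³/d × 42 d = 1.987 × 10^6 m³
Δh = ΔV / (Sy × A) = 1.987 × 10^6 / (0.051 × 1.27 × 10^7) = 3.068 m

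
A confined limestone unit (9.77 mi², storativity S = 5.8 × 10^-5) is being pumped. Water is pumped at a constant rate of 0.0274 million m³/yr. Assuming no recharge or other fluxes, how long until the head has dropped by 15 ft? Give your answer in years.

A = 9.77 mi² = 2.53 × 10^7 m²
Δh = 15 ft = 4.572 m
ΔV = S × A × Δh = 5.8 × 10^-5 × 2.53 × 10^7 × 4.572 = 6710 m³
Q = 0.0274 million m³/yr = 75.07 m³/d
t = ΔV / Q = 6710 m³ / 75.07 m³/d = 89.39 d
t = 89.39 d ≈ 0.2449 years

t ≈ 0.245 years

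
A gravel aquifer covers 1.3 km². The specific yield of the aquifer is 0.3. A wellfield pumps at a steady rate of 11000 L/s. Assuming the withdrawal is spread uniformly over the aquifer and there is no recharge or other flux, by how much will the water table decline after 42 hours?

A = 1.3 km² = 1.3 × 10^6 m²
Q = 11000 L/s = 9.504 × 10^5 m³/d
t = 42 hours = 1.75 d
ΔV = Q × t = 9.504 × 10^5 m³/d × 1.75 d = 1.663 × 10^6 m³
Δh = ΔV / (Sy × A) = 1.663 × 10^6 / (0.3 × 1.3 × 10^6) = 4.265 m

Δh ≈ 4.26 m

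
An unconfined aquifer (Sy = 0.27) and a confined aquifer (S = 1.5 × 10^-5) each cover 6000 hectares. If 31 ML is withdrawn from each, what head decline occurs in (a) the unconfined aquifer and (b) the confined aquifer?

A = 6000 hectares = 6 × 10^7 m²
ΔV = 31 ML = 31000 m³
Unconfined: Δh_u = ΔV/(Sy·A) = 31000/(0.27 × 6 × 10^7) = 0.001914 m
Confined: Δh_c = ΔV/(S·A) = 31000/(1.5 × 10^-5 × 6 × 10^7) = 34.44 m

Δh_u ≈ 0.00191 m; Δh_c ≈ 34.4 m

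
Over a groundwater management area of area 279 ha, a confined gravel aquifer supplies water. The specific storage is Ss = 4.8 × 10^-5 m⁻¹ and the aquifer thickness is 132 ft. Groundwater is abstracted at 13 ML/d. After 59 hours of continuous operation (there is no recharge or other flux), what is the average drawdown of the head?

b = 132 ft = 40.23 m
S = Ss × b = 4.8 × 10^-5 m⁻¹ × 40.23 m = 1.931 × 10^-3
A = 279 ha = 2.79 × 10^6 m²
Q = 13 ML/d = 13000 m³/d
t = 59 hours = 2.458 d
ΔV = Q × t = 13000 m³/d × 2.458 d = 31960 m³
Δh = ΔV / (S × A) = 31960 / (0.001931 × 2.79 × 10^6) = 5.931 m

Δh ≈ 5.93 m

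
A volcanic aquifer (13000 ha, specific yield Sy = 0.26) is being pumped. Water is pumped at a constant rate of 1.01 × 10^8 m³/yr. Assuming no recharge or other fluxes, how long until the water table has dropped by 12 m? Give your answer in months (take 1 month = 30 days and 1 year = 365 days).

t ≈ 48.9 months

A = 13000 ha = 1.3 × 10^8 m²
ΔV = Sy × A × Δh = 0.26 × 1.3 × 10^8 × 12 = 4.056 × 10^8 m³
Q = 1.01 × 10^8 m³/yr = 2.767 × 10^5 m³/d
t = ΔV / Q = 4.056 × 10^8 m³ / 2.767 × 10^5 m³/d = 1466 d
t = 1466 d ≈ 48.86 months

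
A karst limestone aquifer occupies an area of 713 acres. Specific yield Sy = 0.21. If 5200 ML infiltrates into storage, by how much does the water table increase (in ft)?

A = 713 acres = 2.885 × 10^6 m²
ΔV = 5200 ML = 5.2 × 10^6 m³
Δh = ΔV / (Sy × A) = 5.2 × 10^6 m³ / (0.21 × 2.885 × 10^6 m²) = 8.582 m
Δh = 8.582 m = 28.16 ft

Δh ≈ 28.2 ft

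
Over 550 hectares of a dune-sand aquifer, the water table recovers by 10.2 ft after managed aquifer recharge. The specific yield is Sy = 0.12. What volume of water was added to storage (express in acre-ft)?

A = 550 hectares = 5.5 × 10^6 m²
Δh = 10.2 ft = 3.109 m
ΔV = Sy × A × Δh = 0.12 × 5.5 × 10^6 m² × 3.109 m = 2.052 × 10^6 m³
ΔV = 2.052 × 10^6 m³ = 1664 acre-ft

ΔV ≈ 1660 acre-ft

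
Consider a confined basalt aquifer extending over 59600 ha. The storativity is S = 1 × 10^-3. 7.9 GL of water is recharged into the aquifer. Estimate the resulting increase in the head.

Δh ≈ 13.3 m

A = 59600 ha = 5.96 × 10^8 m²
ΔV = 7.9 GL = 7.9 × 10^6 m³
Δh = ΔV / (S × A) = 7.9 × 10^6 m³ / (0.001 × 5.96 × 10^8 m²) = 13.26 m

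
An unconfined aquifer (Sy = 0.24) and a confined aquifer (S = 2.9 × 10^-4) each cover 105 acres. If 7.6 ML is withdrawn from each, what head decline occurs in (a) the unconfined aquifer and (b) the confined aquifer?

A = 105 acres = 4.249 × 10^5 m²
ΔV = 7.6 ML = 7600 m³
Unconfined: Δh_u = ΔV/(Sy·A) = 7600/(0.24 × 4.249 × 10^5) = 0.07452 m
Confined: Δh_c = ΔV/(S·A) = 7600/(2.9 × 10^-4 × 4.249 × 10^5) = 61.67 m

Δh_u ≈ 0.0745 m; Δh_c ≈ 61.7 m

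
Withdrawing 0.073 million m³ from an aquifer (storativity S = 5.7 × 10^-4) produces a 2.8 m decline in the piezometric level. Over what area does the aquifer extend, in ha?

ΔV = 0.073 million m³ = 73000 m³
A = ΔV / (S × Δh) = 73000 / (5.7 × 10^-4 × 2.8) = 4.574 × 10^7 m²
A = 4.574 × 10^7 m² = 4574 ha

A ≈ 4570 ha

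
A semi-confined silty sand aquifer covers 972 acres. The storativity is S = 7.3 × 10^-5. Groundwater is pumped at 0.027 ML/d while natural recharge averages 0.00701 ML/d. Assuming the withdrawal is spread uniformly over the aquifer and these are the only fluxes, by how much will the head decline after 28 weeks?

A = 972 acres = 3.934 × 10^6 m²
Net abstraction = 0.027 − 0.00701 = 0.01999 ML/d
Q_net = 0.01999 ML/d = 19.99 m³/d
t = 28 weeks = 196 d
ΔV = Q × t = 19.99 m³/d × 196 d = 3918 m³
Δh = ΔV / (S × A) = 3918 / (7.3 × 10^-5 × 3.934 × 10^6) = 13.64 m

Δh ≈ 13.6 m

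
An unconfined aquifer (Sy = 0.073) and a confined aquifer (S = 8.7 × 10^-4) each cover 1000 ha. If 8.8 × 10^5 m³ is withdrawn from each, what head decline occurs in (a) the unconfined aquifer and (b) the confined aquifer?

Δh_u ≈ 1.21 m; Δh_c ≈ 101 m

A = 1000 ha = 1 × 10^7 m²
Unconfined: Δh_u = ΔV/(Sy·A) = 8.8 × 10^5/(0.073 × 1 × 10^7) = 1.205 m
Confined: Δh_c = ΔV/(S·A) = 8.8 × 10^5/(8.7 × 10^-4 × 1 × 10^7) = 101.1 m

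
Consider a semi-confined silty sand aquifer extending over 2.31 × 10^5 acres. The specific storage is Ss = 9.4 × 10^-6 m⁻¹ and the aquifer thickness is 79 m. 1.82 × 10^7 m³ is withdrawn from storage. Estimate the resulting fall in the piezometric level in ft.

Δh ≈ 86 ft

S = Ss × b = 9.4 × 10^-6 m⁻¹ × 79 m = 7.426 × 10^-4
A = 2.31 × 10^5 acres = 9.348 × 10^8 m²
Δh = ΔV / (S × A) = 1.82 × 10^7 m³ / (7.426 × 10^-4 × 9.348 × 10^8 m²) = 26.22 m
Δh = 26.22 m = 86.01 ft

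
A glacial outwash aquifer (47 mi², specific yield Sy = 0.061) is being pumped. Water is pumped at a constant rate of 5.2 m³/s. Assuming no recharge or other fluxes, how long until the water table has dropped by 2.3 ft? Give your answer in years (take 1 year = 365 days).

A = 47 mi² = 1.217 × 10^8 m²
Δh = 2.3 ft = 0.701 m
ΔV = Sy × A × Δh = 0.061 × 1.217 × 10^8 × 0.701 = 5.206 × 10^6 m³
Q = 5.2 m³/s = 4.493 × 10^5 m³/d
t = ΔV / Q = 5.206 × 10^6 m³ / 4.493 × 10^5 m³/d = 11.59 d
t = 11.59 d ≈ 0.03174 years

t ≈ 0.0317 years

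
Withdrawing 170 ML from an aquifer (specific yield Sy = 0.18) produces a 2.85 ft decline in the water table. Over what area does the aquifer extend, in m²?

Δh = 2.85 ft = 0.8687 m
ΔV = 170 ML = 1.7 × 10^5 m³
A = ΔV / (Sy × Δh) = 1.7 × 10^5 / (0.18 × 0.8687) = 1.087 × 10^6 m²

A ≈ 1.09 × 10^6 m²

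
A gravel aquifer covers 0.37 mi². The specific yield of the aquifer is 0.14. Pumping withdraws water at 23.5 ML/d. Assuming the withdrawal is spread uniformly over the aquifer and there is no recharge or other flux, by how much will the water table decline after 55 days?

Δh ≈ 9.63 m

A = 0.37 mi² = 9.583 × 10^5 m²
Q = 23.5 ML/d = 23500 m³/d
ΔV = Q × t = 23500 m³/d × 55 d = 1.292 × 10^6 m³
Δh = ΔV / (Sy × A) = 1.292 × 10^6 / (0.14 × 9.583 × 10^5) = 9.634 m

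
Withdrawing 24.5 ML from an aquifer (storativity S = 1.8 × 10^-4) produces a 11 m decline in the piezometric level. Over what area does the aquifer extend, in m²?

ΔV = 24.5 ML = 24500 m³
A = ΔV / (S × Δh) = 24500 / (1.8 × 10^-4 × 11) = 1.237 × 10^7 m²

A ≈ 1.24 × 10^7 m²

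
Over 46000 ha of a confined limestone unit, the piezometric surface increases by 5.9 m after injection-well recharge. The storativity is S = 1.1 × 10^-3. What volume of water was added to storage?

ΔV ≈ 2.99 × 10^6 m³

A = 46000 ha = 4.6 × 10^8 m²
ΔV = S × A × Δh = 0.0011 × 4.6 × 10^8 m² × 5.9 m = 2.985 × 10^6 m³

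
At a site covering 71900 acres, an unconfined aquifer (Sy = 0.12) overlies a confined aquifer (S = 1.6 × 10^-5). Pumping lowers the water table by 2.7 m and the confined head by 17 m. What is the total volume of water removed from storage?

ΔV ≈ 9.44 × 10^7 m³

A = 71900 acres = 2.91 × 10^8 m²
Unconfined: ΔV_u = Sy × A × Δh_u = 0.12 × 2.91 × 10^8 × 2.7 = 9.427 × 10^7 m³
Confined: ΔV_c = S × A × Δh_c = 1.6 × 10^-5 × 2.91 × 10^8 × 17 = 79140 m³
Total ΔV = 9.427 × 10^7 + 79140 = 9.435 × 10^7 m³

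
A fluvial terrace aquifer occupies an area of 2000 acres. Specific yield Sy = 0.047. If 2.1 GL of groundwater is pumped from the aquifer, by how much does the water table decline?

Δh ≈ 5.52 m

A = 2000 acres = 8.094 × 10^6 m²
ΔV = 2.1 GL = 2.1 × 10^6 m³
Δh = ΔV / (Sy × A) = 2.1 × 10^6 m³ / (0.047 × 8.094 × 10^6 m²) = 5.52 m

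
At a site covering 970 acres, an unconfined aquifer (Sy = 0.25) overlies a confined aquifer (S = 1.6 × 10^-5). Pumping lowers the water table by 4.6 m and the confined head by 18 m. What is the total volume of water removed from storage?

A = 970 acres = 3.925 × 10^6 m²
Unconfined: ΔV_u = Sy × A × Δh_u = 0.25 × 3.925 × 10^6 × 4.6 = 4.514 × 10^6 m³
Confined: ΔV_c = S × A × Δh_c = 1.6 × 10^-5 × 3.925 × 10^6 × 18 = 1131 m³
Total ΔV = 4.514 × 10^6 + 1131 = 4.515 × 10^6 m³

ΔV ≈ 4.52 × 10^6 m³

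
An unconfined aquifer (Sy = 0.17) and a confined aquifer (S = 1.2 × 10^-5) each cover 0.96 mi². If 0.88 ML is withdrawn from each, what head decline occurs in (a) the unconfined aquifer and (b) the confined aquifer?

A = 0.96 mi² = 2.486 × 10^6 m²
ΔV = 0.88 ML = 880 m³
Unconfined: Δh_u = ΔV/(Sy·A) = 880/(0.17 × 2.486 × 10^6) = 0.002082 m
Confined: Δh_c = ΔV/(S·A) = 880/(1.2 × 10^-5 × 2.486 × 10^6) = 29.49 m

Δh_u ≈ 0.00208 m; Δh_c ≈ 29.5 m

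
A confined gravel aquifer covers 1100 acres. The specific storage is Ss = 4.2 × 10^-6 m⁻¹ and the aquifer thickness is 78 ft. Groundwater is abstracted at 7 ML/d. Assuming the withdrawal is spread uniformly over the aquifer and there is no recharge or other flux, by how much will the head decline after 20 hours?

b = 78 ft = 23.77 m
S = Ss × b = 4.2 × 10^-6 m⁻¹ × 23.77 m = 9.985 × 10^-5
A = 1100 acres = 4.452 × 10^6 m²
Q = 7 ML/d = 7000 m³/d
t = 20 hours = 0.8333 d
ΔV = Q × t = 7000 m³/d × 0.8333 d = 5833 m³
Δh = ΔV / (S × A) = 5833 / (9.985 × 10^-5 × 4.452 × 10^6) = 13.12 m

Δh ≈ 13.1 m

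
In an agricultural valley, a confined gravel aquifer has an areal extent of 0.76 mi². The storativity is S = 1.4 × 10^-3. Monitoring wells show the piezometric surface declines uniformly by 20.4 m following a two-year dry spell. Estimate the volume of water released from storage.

A = 0.76 mi² = 1.968 × 10^6 m²
ΔV = S × A × Δh = 0.0014 × 1.968 × 10^6 m² × 20.4 m = 56220 m³

ΔV ≈ 56200 m³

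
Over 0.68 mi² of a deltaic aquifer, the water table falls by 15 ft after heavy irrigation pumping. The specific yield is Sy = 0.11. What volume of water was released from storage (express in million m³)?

ΔV ≈ 0.886 million m³

A = 0.68 mi² = 1.761 × 10^6 m²
Δh = 15 ft = 4.572 m
ΔV = Sy × A × Δh = 0.11 × 1.761 × 10^6 m² × 4.572 m = 8.857 × 10^5 m³
ΔV = 8.857 × 10^5 m³ = 0.8857 million m³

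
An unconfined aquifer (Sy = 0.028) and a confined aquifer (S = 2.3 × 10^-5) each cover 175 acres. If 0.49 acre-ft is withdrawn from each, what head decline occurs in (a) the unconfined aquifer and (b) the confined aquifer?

Δh_u ≈ 0.0305 m; Δh_c ≈ 37.1 m

A = 175 acres = 7.082 × 10^5 m²
ΔV = 0.49 acre-ft = 604.4 m³
Unconfined: Δh_u = ΔV/(Sy·A) = 604.4/(0.028 × 7.082 × 10^5) = 0.03048 m
Confined: Δh_c = ΔV/(S·A) = 604.4/(2.3 × 10^-5 × 7.082 × 10^5) = 37.11 m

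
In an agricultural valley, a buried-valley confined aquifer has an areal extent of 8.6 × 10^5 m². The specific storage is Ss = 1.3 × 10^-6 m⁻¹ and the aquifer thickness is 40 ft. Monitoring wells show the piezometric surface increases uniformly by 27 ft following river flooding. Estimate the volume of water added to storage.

ΔV ≈ 112 m³

b = 40 ft = 12.19 m
S = Ss × b = 1.3 × 10^-6 m⁻¹ × 12.19 m = 1.585 × 10^-5
Δh = 27 ft = 8.23 m
ΔV = S × A × Δh = 1.585 × 10^-5 × 8.6 × 10^5 m² × 8.23 m = 112.2 m³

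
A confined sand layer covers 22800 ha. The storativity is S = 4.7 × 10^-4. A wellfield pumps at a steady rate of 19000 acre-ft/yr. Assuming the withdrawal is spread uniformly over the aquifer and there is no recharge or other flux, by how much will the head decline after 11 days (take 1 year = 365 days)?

Δh ≈ 6.59 m

A = 22800 ha = 2.28 × 10^8 m²
Q = 19000 acre-ft/yr = 64210 m³/d
ΔV = Q × t = 64210 m³/d × 11 d = 7.063 × 10^5 m³
Δh = ΔV / (S × A) = 7.063 × 10^5 / (4.7 × 10^-4 × 2.28 × 10^8) = 6.591 m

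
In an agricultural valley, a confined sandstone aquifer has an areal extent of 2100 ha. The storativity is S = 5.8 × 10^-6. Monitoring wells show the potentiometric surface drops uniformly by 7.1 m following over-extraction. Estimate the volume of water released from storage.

A = 2100 ha = 2.1 × 10^7 m²
ΔV = S × A × Δh = 5.8 × 10^-6 × 2.1 × 10^7 m² × 7.1 m = 864.8 m³

ΔV ≈ 865 m³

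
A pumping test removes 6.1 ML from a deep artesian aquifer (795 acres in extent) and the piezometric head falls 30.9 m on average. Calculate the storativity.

A = 795 acres = 3.217 × 10^6 m²
ΔV = 6.1 ML = 6100 m³
S = ΔV / (A × Δh) = 6100 m³ / (3.217 × 10^6 m² × 30.9 m) = 6.136 × 10^-5

S ≈ 6.1 × 10^-5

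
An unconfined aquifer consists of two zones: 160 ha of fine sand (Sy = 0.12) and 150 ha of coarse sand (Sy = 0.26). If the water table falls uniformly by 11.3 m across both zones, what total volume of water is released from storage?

A₁ = 160 ha = 1.6 × 10^6 m²; A₂ = 150 ha = 1.5 × 10^6 m²
ΔV₁ = 0.12 × 1.6 × 10^6 × 11.3 = 2.17 × 10^6 m³
ΔV₂ = 0.26 × 1.5 × 10^6 × 11.3 = 4.407 × 10^6 m³
ΔV = ΔV₁ + ΔV₂ = 6.577 × 10^6 m³

ΔV ≈ 6.58 × 10^6 m³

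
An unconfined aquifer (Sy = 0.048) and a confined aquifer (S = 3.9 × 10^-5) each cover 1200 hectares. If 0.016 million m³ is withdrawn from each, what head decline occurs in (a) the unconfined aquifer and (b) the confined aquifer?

A = 1200 hectares = 1.2 × 10^7 m²
ΔV = 0.016 million m³ = 16000 m³
Unconfined: Δh_u = ΔV/(Sy·A) = 16000/(0.048 × 1.2 × 10^7) = 0.02778 m
Confined: Δh_c = ΔV/(S·A) = 16000/(3.9 × 10^-5 × 1.2 × 10^7) = 34.19 m

Δh_u ≈ 0.0278 m; Δh_c ≈ 34.2 m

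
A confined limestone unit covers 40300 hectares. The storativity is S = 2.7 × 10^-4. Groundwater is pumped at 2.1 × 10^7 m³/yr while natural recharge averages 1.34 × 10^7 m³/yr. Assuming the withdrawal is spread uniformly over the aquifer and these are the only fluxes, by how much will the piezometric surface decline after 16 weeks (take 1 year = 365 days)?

A = 40300 hectares = 4.03 × 10^8 m²
Net abstraction = 2.1 × 10^7 − 1.34 × 10^7 = 7.6 × 10^6 m³/yr
Q_net = 7.6 × 10^6 m³/yr = 20820 m³/d
t = 16 weeks = 112 d
ΔV = Q × t = 20820 m³/d × 112 d = 2.332 × 10^6 m³
Δh = ΔV / (S × A) = 2.332 × 10^6 / (2.7 × 10^-4 × 4.03 × 10^8) = 21.43 m

Δh ≈ 21.4 m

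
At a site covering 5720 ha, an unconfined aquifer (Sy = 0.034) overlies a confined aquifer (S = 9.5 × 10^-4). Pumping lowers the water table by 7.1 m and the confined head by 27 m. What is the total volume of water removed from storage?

A = 5720 ha = 5.72 × 10^7 m²
Unconfined: ΔV_u = Sy × A × Δh_u = 0.034 × 5.72 × 10^7 × 7.1 = 1.381 × 10^7 m³
Confined: ΔV_c = S × A × Δh_c = 9.5 × 10^-4 × 5.72 × 10^7 × 27 = 1.467 × 10^6 m³
Total ΔV = 1.381 × 10^7 + 1.467 × 10^6 = 1.528 × 10^7 m³

ΔV ≈ 1.53 × 10^7 m³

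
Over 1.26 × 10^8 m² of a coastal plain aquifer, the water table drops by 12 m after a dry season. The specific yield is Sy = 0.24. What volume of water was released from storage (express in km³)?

ΔV = Sy × A × Δh = 0.24 × 1.26 × 10^8 m² × 12 m = 3.629 × 10^8 m³
ΔV = 3.629 × 10^8 m³ = 0.3629 km³

ΔV ≈ 0.363 km³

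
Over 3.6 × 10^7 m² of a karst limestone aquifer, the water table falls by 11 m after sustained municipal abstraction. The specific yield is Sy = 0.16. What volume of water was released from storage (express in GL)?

ΔV = Sy × A × Δh = 0.16 × 3.6 × 10^7 m² × 11 m = 6.336 × 10^7 m³
ΔV = 6.336 × 10^7 m³ = 63.36 GL

ΔV ≈ 63.4 GL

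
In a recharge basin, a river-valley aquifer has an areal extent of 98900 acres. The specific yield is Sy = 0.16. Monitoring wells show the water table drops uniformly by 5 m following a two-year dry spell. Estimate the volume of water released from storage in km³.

A = 98900 acres = 4.002 × 10^8 m²
ΔV = Sy × A × Δh = 0.16 × 4.002 × 10^8 m² × 5 m = 3.202 × 10^8 m³
ΔV = 3.202 × 10^8 m³ = 0.3202 km³

ΔV ≈ 0.32 km³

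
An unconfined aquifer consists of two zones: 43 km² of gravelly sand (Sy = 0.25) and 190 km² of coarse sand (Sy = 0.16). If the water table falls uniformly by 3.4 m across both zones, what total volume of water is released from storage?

A₁ = 43 km² = 4.3 × 10^7 m²; A₂ = 190 km² = 1.9 × 10^8 m²
ΔV₁ = 0.25 × 4.3 × 10^7 × 3.4 = 3.655 × 10^7 m³
ΔV₂ = 0.16 × 1.9 × 10^8 × 3.4 = 1.034 × 10^8 m³
ΔV = ΔV₁ + ΔV₂ = 1.399 × 10^8 m³

ΔV ≈ 1.4 × 10^8 m³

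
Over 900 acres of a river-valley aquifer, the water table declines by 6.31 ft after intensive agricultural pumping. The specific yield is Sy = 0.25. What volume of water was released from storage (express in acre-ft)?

A = 900 acres = 3.642 × 10^6 m²
Δh = 6.31 ft = 1.923 m
ΔV = Sy × A × Δh = 0.25 × 3.642 × 10^6 m² × 1.923 m = 1.751 × 10^6 m³
ΔV = 1.751 × 10^6 m³ = 1420 acre-ft

ΔV ≈ 1420 acre-ft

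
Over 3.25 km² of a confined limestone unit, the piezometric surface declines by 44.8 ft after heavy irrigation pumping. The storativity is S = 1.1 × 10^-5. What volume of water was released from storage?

A = 3.25 km² = 3.25 × 10^6 m²
Δh = 44.8 ft = 13.66 m
ΔV = S × A × Δh = 1.1 × 10^-5 × 3.25 × 10^6 m² × 13.66 m = 488.2 m³

ΔV ≈ 488 m³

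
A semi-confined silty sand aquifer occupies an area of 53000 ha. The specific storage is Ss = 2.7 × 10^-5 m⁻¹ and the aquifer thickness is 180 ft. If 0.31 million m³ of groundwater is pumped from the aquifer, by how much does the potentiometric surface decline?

b = 180 ft = 54.86 m
S = Ss × b = 2.7 × 10^-5 m⁻¹ × 54.86 m = 1.481 × 10^-3
A = 53000 ha = 5.3 × 10^8 m²
ΔV = 0.31 million m³ = 3.1 × 10^5 m³
Δh = ΔV / (S × A) = 3.1 × 10^5 m³ / (0.001481 × 5.3 × 10^8 m²) = 0.3949 m

Δh ≈ 0.395 m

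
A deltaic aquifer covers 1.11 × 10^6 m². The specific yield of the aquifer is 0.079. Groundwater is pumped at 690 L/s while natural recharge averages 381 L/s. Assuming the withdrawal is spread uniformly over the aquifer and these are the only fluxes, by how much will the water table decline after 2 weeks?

Net abstraction = 690 − 381 = 309 L/s
Q_net = 309 L/s = 26700 m³/d
t = 2 weeks = 14 d
ΔV = Q × t = 26700 m³/d × 14 d = 3.738 × 10^5 m³
Δh = ΔV / (Sy × A) = 3.738 × 10^5 / (0.079 × 1.11 × 10^6) = 4.262 m

Δh ≈ 4.26 m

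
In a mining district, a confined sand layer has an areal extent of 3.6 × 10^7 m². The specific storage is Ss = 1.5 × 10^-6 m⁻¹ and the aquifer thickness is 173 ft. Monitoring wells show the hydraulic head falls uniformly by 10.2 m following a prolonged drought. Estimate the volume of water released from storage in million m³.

b = 173 ft = 52.73 m
S = Ss × b = 1.5 × 10^-6 m⁻¹ × 52.73 m = 7.91 × 10^-5
ΔV = S × A × Δh = 7.91 × 10^-5 × 3.6 × 10^7 m² × 10.2 m = 29040 m³
ΔV = 29040 m³ = 0.02904 million m³

ΔV ≈ 0.029 million m³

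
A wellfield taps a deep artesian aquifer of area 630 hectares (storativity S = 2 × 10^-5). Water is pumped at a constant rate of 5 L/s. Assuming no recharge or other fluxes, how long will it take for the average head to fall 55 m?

t ≈ 16 days

A = 630 hectares = 6.3 × 10^6 m²
ΔV = S × A × Δh = 2 × 10^-5 × 6.3 × 10^6 × 55 = 6930 m³
Q = 5 L/s = 432 m³/d
t = ΔV / Q = 6930 m³ / 432 m³/d = 16.04 d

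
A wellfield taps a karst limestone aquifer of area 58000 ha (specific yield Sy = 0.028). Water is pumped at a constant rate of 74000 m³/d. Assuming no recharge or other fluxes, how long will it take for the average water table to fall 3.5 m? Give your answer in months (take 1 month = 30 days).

A = 58000 ha = 5.8 × 10^8 m²
ΔV = Sy × A × Δh = 0.028 × 5.8 × 10^8 × 3.5 = 5.684 × 10^7 m³
t = ΔV / Q = 5.684 × 10^7 m³ / 74000 m³/d = 768.1 d
t = 768.1 d ≈ 25.6 months

t ≈ 25.6 months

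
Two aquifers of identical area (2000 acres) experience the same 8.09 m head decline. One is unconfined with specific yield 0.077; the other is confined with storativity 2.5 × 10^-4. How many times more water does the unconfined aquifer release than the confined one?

A = 2000 acres = 8.094 × 10^6 m²
Unconfined: ΔV_u = Sy × A × Δh = 0.077 × 8.094 × 10^6 × 8.09 = 5.042 × 10^6 m³
Confined: ΔV_c = S × A × Δh = 2.5 × 10^-4 × 8.094 × 10^6 × 8.09 = 16370 m³
Ratio = ΔV_u / ΔV_c = Sy / S = 0.077 / 2.5 × 10^-4 = 308

ΔV_u / ΔV_c ≈ 308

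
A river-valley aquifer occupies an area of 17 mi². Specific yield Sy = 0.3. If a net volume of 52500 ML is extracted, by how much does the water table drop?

Δh ≈ 3.97 m

A = 17 mi² = 4.403 × 10^7 m²
ΔV = 52500 ML = 5.25 × 10^7 m³
Δh = ΔV / (Sy × A) = 5.25 × 10^7 m³ / (0.3 × 4.403 × 10^7 m²) = 3.975 m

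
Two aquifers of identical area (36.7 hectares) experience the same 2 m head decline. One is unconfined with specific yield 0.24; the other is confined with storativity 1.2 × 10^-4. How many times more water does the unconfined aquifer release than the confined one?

A = 36.7 hectares = 3.67 × 10^5 m²
Unconfined: ΔV_u = Sy × A × Δh = 0.24 × 3.67 × 10^5 × 2 = 1.762 × 10^5 m³
Confined: ΔV_c = S × A × Δh = 1.2 × 10^-4 × 3.67 × 10^5 × 2 = 88.08 m³
Ratio = ΔV_u / ΔV_c = Sy / S = 0.24 / 1.2 × 10^-4 = 2000

ΔV_u / ΔV_c ≈ 2000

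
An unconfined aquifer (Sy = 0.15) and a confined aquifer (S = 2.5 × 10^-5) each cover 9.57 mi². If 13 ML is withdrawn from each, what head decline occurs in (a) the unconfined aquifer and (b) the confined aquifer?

Δh_u ≈ 0.0035 m; Δh_c ≈ 21 m

A = 9.57 mi² = 2.479 × 10^7 m²
ΔV = 13 ML = 13000 m³
Unconfined: Δh_u = ΔV/(Sy·A) = 13000/(0.15 × 2.479 × 10^7) = 0.003497 m
Confined: Δh_c = ΔV/(S·A) = 13000/(2.5 × 10^-5 × 2.479 × 10^7) = 20.98 m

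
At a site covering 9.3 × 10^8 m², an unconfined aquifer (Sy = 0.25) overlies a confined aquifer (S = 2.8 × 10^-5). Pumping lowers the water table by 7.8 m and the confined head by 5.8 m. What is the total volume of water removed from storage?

Unconfined: ΔV_u = Sy × A × Δh_u = 0.25 × 9.3 × 10^8 × 7.8 = 1.813 × 10^9 m³
Confined: ΔV_c = S × A × Δh_c = 2.8 × 10^-5 × 9.3 × 10^8 × 5.8 = 1.51 × 10^5 m³
Total ΔV = 1.813 × 10^9 + 1.51 × 10^5 = 1.814 × 10^9 m³

ΔV ≈ 1.81 × 10^9 m³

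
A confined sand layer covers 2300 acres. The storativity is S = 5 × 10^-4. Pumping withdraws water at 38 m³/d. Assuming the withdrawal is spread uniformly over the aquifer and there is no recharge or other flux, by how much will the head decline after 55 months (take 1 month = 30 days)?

Δh ≈ 13.5 m

A = 2300 acres = 9.308 × 10^6 m²
t = 55 months = 1650 d
ΔV = Q × t = 38 m³/d × 1650 d = 62700 m³
Δh = ΔV / (S × A) = 62700 / (5 × 10^-4 × 9.308 × 10^6) = 13.47 m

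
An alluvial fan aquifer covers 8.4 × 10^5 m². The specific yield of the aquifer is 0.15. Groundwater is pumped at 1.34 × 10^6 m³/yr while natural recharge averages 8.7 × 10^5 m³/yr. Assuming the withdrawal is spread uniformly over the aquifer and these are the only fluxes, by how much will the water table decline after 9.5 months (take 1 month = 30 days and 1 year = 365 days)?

Net abstraction = 1.34 × 10^6 − 8.7 × 10^5 = 4.7 × 10^5 m³/yr
Q_net = 4.7 × 10^5 m³/yr = 1288 m³/d
t = 9.5 months = 285 d
ΔV = Q × t = 1288 m³/d × 285 d = 3.67 × 10^5 m³
Δh = ΔV / (Sy × A) = 3.67 × 10^5 / (0.15 × 8.4 × 10^5) = 2.913 m

Δh ≈ 2.91 m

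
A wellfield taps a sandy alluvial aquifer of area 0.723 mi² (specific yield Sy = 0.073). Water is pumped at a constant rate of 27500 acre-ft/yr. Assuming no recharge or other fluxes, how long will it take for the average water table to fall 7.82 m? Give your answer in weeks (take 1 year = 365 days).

A = 0.723 mi² = 1.873 × 10^6 m²
ΔV = Sy × A × Δh = 0.073 × 1.873 × 10^6 × 7.82 = 1.069 × 10^6 m³
Q = 27500 acre-ft/yr = 92930 m³/d
t = ΔV / Q = 1.069 × 10^6 m³ / 92930 m³/d = 11.5 d
t = 11.5 d ≈ 1.643 weeks

t ≈ 1.64 weeks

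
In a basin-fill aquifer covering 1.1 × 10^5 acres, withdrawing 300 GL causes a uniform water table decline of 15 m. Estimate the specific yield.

Sy ≈ 0.045

A = 1.1 × 10^5 acres = 4.452 × 10^8 m²
ΔV = 300 GL = 3 × 10^8 m³
Sy = ΔV / (A × Δh) = 3 × 10^8 m³ / (4.452 × 10^8 m² × 15 m) = 0.04493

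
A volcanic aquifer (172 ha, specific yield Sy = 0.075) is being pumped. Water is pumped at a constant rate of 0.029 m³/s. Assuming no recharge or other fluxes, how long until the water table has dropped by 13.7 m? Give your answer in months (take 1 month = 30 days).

A = 172 ha = 1.72 × 10^6 m²
ΔV = Sy × A × Δh = 0.075 × 1.72 × 10^6 × 13.7 = 1.767 × 10^6 m³
Q = 0.029 m³/s = 2506 m³/d
t = ΔV / Q = 1.767 × 10^6 m³ / 2506 m³/d = 705.3 d
t = 705.3 d ≈ 23.51 months

t ≈ 23.5 months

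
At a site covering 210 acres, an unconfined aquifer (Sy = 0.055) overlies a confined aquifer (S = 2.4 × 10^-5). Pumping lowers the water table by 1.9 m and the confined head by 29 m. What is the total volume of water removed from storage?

ΔV ≈ 89400 m³

A = 210 acres = 8.498 × 10^5 m²
Unconfined: ΔV_u = Sy × A × Δh_u = 0.055 × 8.498 × 10^5 × 1.9 = 88810 m³
Confined: ΔV_c = S × A × Δh_c = 2.4 × 10^-5 × 8.498 × 10^5 × 29 = 591.5 m³
Total ΔV = 88810 + 591.5 = 89400 m³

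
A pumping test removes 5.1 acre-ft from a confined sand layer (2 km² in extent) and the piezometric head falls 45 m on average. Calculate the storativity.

A = 2 km² = 2 × 10^6 m²
ΔV = 5.1 acre-ft = 6291 m³
S = ΔV / (A × Δh) = 6291 m³ / (2 × 10^6 m² × 45 m) = 6.99 × 10^-5

S ≈ 7 × 10^-5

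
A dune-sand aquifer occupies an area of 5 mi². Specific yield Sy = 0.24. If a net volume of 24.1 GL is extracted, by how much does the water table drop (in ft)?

A = 5 mi² = 1.295 × 10^7 m²
ΔV = 24.1 GL = 2.41 × 10^7 m³
Δh = ΔV / (Sy × A) = 2.41 × 10^7 m³ / (0.24 × 1.295 × 10^7 m²) = 7.754 m
Δh = 7.754 m = 25.44 ft

Δh ≈ 25.4 ft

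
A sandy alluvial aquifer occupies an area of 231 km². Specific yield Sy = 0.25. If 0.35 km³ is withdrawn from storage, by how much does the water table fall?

A = 231 km² = 2.31 × 10^8 m²
ΔV = 0.35 km³ = 3.5 × 10^8 m³
Δh = ΔV / (Sy × A) = 3.5 × 10^8 m³ / (0.25 × 2.31 × 10^8 m²) = 6.061 m

Δh ≈ 6.06 m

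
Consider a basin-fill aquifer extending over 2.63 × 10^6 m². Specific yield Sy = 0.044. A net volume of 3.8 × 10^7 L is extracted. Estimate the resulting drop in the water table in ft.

ΔV = 3.8 × 10^7 L = 38000 m³
Δh = ΔV / (Sy × A) = 38000 m³ / (0.044 × 2.63 × 10^6 m²) = 0.3284 m
Δh = 0.3284 m = 1.077 ft

Δh ≈ 1.08 ft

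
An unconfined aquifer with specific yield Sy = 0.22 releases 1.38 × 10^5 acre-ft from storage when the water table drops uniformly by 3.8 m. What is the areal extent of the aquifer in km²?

A ≈ 204 km²

ΔV = 1.38 × 10^5 acre-ft = 1.702 × 10^8 m³
A = ΔV / (Sy × Δh) = 1.702 × 10^8 / (0.22 × 3.8) = 2.036 × 10^8 m²
A = 2.036 × 10^8 m² = 203.6 km²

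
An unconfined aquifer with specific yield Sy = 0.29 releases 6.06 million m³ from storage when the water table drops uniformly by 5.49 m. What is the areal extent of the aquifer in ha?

A ≈ 381 ha

ΔV = 6.06 million m³ = 6.06 × 10^6 m³
A = ΔV / (Sy × Δh) = 6.06 × 10^6 / (0.29 × 5.49) = 3.806 × 10^6 m²
A = 3.806 × 10^6 m² = 380.6 ha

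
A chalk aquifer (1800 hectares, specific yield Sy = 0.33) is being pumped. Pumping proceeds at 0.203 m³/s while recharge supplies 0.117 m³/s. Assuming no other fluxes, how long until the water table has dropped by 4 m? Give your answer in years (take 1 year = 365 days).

A = 1800 hectares = 1.8 × 10^7 m²
ΔV = Sy × A × Δh = 0.33 × 1.8 × 10^7 × 4 = 2.376 × 10^7 m³
Net withdrawal = 0.203 − 0.117 = 0.086 m³/s = 7430 m³/d
t = ΔV / Q = 2.376 × 10^7 m³ / 7430 m³/d = 3198 d
t = 3198 d ≈ 8.761 years

t ≈ 8.76 years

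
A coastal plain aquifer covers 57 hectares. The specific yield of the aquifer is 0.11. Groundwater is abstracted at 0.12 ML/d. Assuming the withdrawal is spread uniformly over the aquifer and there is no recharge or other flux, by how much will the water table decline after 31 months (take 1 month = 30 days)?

Δh ≈ 1.78 m

A = 57 hectares = 5.7 × 10^5 m²
Q = 0.12 ML/d = 120 m³/d
t = 31 months = 930 d
ΔV = Q × t = 120 m³/d × 930 d = 1.116 × 10^5 m³
Δh = ΔV / (Sy × A) = 1.116 × 10^5 / (0.11 × 5.7 × 10^5) = 1.78 m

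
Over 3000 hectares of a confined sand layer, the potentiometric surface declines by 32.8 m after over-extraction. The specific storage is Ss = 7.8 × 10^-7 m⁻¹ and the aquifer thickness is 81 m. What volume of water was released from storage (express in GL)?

S = Ss × b = 7.8 × 10^-7 m⁻¹ × 81 m = 6.318 × 10^-5
A = 3000 hectares = 3 × 10^7 m²
ΔV = S × A × Δh = 6.318 × 10^-5 × 3 × 10^7 m² × 32.8 m = 62170 m³
ΔV = 62170 m³ = 0.06217 GL

ΔV ≈ 0.0622 GL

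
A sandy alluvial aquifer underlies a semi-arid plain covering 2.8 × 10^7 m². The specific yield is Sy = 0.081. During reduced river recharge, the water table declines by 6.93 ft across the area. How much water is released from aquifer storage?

ΔV ≈ 4.79 × 10^6 m³

Δh = 6.93 ft = 2.112 m
ΔV = Sy × A × Δh = 0.081 × 2.8 × 10^7 m² × 2.112 m = 4.791 × 10^6 m³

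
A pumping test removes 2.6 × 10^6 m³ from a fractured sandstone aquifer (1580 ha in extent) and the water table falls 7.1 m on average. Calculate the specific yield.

A = 1580 ha = 1.58 × 10^7 m²
Sy = ΔV / (A × Δh) = 2.6 × 10^6 m³ / (1.58 × 10^7 m² × 7.1 m) = 0.02318

Sy ≈ 0.023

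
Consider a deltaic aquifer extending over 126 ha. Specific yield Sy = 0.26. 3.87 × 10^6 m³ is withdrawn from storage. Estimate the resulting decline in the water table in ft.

Δh ≈ 38.8 ft

A = 126 ha = 1.26 × 10^6 m²
Δh = ΔV / (Sy × A) = 3.87 × 10^6 m³ / (0.26 × 1.26 × 10^6 m²) = 11.81 m
Δh = 11.81 m = 38.76 ft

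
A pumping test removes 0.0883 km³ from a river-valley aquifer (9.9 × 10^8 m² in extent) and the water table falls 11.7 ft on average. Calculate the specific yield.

Sy ≈ 0.025

Δh = 11.7 ft = 3.566 m
ΔV = 0.0883 km³ = 8.83 × 10^7 m³
Sy = ΔV / (A × Δh) = 8.83 × 10^7 m³ / (9.9 × 10^8 m² × 3.566 m) = 0.02501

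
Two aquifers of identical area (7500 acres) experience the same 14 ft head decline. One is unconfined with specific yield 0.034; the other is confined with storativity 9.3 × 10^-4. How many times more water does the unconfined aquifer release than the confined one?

A = 7500 acres = 3.035 × 10^7 m²
Δh = 14 ft = 4.267 m
Unconfined: ΔV_u = Sy × A × Δh = 0.034 × 3.035 × 10^7 × 4.267 = 4.404 × 10^6 m³
Confined: ΔV_c = S × A × Δh = 9.3 × 10^-4 × 3.035 × 10^7 × 4.267 = 1.204 × 10^5 m³
Ratio = ΔV_u / ΔV_c = Sy / S = 0.034 / 9.3 × 10^-4 = 36.56

ΔV_u / ΔV_c ≈ 36.6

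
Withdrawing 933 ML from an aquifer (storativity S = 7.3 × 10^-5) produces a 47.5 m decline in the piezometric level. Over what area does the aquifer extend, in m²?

ΔV = 933 ML = 9.33 × 10^5 m³
A = ΔV / (S × Δh) = 9.33 × 10^5 / (7.3 × 10^-5 × 47.5) = 2.691 × 10^8 m²

A ≈ 2.69 × 10^8 m²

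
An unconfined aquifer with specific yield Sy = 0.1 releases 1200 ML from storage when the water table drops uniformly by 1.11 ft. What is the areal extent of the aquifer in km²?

A ≈ 35.5 km²

Δh = 1.11 ft = 0.3383 m
ΔV = 1200 ML = 1.2 × 10^6 m³
A = ΔV / (Sy × Δh) = 1.2 × 10^6 / (0.1 × 0.3383) = 3.547 × 10^7 m²
A = 3.547 × 10^7 m² = 35.47 km²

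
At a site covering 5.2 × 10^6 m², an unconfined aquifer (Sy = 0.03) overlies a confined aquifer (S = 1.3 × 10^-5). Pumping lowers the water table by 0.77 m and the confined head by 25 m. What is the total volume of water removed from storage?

ΔV ≈ 1.22 × 10^5 m³

Unconfined: ΔV_u = Sy × A × Δh_u = 0.03 × 5.2 × 10^6 × 0.77 = 1.201 × 10^5 m³
Confined: ΔV_c = S × A × Δh_c = 1.3 × 10^-5 × 5.2 × 10^6 × 25 = 1690 m³
Total ΔV = 1.201 × 10^5 + 1690 = 1.218 × 10^5 m³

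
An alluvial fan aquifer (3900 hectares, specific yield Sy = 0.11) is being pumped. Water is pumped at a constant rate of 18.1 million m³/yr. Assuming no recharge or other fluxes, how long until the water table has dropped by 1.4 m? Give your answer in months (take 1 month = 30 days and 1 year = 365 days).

t ≈ 4.04 months

A = 3900 hectares = 3.9 × 10^7 m²
ΔV = Sy × A × Δh = 0.11 × 3.9 × 10^7 × 1.4 = 6.006 × 10^6 m³
Q = 18.1 million m³/yr = 49590 m³/d
t = ΔV / Q = 6.006 × 10^6 m³ / 49590 m³/d = 121.1 d
t = 121.1 d ≈ 4.037 months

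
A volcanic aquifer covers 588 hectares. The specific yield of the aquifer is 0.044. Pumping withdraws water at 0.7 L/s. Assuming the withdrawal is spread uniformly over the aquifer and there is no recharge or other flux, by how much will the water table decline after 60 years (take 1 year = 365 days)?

A = 588 hectares = 5.88 × 10^6 m²
Q = 0.7 L/s = 60.48 m³/d
t = 60 years = 21900 d
ΔV = Q × t = 60.48 m³/d × 21900 d = 1.325 × 10^6 m³
Δh = ΔV / (Sy × A) = 1.325 × 10^6 / (0.044 × 5.88 × 10^6) = 5.119 m

Δh ≈ 5.12 m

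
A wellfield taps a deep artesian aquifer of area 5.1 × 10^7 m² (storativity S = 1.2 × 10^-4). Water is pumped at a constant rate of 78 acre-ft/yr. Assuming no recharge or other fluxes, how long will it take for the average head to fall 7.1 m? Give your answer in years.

t ≈ 0.452 years

ΔV = S × A × Δh = 1.2 × 10^-4 × 5.1 × 10^7 × 7.1 = 43450 m³
Q = 78 acre-ft/yr = 263.6 m³/d
t = ΔV / Q = 43450 m³ / 263.6 m³/d = 164.8 d
t = 164.8 d ≈ 0.4516 years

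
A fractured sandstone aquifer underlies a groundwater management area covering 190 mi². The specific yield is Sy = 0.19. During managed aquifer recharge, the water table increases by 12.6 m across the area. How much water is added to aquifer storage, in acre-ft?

ΔV ≈ 9.55 × 10^5 acre-ft

A = 190 mi² = 4.921 × 10^8 m²
ΔV = Sy × A × Δh = 0.19 × 4.921 × 10^8 m² × 12.6 m = 1.178 × 10^9 m³
ΔV = 1.178 × 10^9 m³ = 9.551 × 10^5 acre-ft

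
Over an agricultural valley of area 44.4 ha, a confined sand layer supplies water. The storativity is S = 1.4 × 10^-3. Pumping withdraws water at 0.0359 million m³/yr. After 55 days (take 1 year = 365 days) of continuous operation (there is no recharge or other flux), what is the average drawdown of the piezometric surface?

A = 44.4 ha = 4.44 × 10^5 m²
Q = 0.0359 million m³/yr = 98.36 m³/d
ΔV = Q × t = 98.36 m³/d × 55 d = 5410 m³
Δh = ΔV / (S × A) = 5410 / (0.0014 × 4.44 × 10^5) = 8.703 m

Δh ≈ 8.7 m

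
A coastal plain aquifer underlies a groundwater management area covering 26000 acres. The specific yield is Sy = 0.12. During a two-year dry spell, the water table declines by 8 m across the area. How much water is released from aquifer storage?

A = 26000 acres = 1.052 × 10^8 m²
ΔV = Sy × A × Δh = 0.12 × 1.052 × 10^8 m² × 8 m = 1.01 × 10^8 m³

ΔV ≈ 1.01 × 10^8 m³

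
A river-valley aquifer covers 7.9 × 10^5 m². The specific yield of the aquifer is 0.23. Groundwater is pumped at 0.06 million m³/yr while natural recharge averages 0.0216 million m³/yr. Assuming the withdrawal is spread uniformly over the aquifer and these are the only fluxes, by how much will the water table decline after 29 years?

Δh ≈ 6.13 m

Net abstraction = 0.06 − 0.0216 = 0.0384 million m³/yr
Q_net = 0.0384 million m³/yr = 105.2 m³/d
t = 29 years = 10580 d
ΔV = Q × t = 105.2 m³/d × 10580 d = 1.114 × 10^6 m³
Δh = ΔV / (Sy × A) = 1.114 × 10^6 / (0.23 × 7.9 × 10^5) = 6.129 m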